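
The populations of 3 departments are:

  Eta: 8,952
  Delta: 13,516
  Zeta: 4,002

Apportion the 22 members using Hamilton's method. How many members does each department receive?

Eta: 8, Delta: 11, Zeta: 3

Total 26470; standard divisor 26470/22 ≈ 1203.182.
Standard quotas: Eta 7.4403, Delta 11.2335, Zeta 3.3262.
Lower quotas: Eta 7, Delta 11, Zeta 3 (sum 21, leaving 1 seat).
Remainders in descending order: Eta 0.4403, Zeta 0.3262, Delta 0.2335.
Largest remainder: Eta receives the extra seat.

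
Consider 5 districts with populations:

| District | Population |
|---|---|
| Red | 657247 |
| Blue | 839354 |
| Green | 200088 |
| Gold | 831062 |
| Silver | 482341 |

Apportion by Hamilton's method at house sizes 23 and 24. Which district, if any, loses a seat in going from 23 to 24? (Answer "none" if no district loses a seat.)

At 23 seats: Red 5, Blue 6, Green 2, Gold 6, Silver 4.
At 24 seats: Red 5, Blue 7, Green 1, Gold 7, Silver 4.
Green drops from 2 to 1.

Green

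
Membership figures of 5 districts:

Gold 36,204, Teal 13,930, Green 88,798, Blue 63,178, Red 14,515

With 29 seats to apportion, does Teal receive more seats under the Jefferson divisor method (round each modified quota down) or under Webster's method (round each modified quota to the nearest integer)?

Jefferson: Gold 5, Teal 1, Green 12, Blue 9, Red 2.
Webster: Gold 5, Teal 2, Green 12, Blue 8, Red 2.
Teal gets 1 under Jefferson and 2 under Webster.

Webster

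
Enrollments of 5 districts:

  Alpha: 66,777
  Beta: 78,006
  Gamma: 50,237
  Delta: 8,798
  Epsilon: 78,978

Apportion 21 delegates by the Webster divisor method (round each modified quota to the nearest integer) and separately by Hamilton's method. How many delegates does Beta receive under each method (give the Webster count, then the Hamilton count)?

5 and 6

Webster: Alpha 5, Beta 5, Gamma 4, Delta 1, Epsilon 6.
Hamilton: Alpha 5, Beta 6, Gamma 4, Delta 0, Epsilon 6.
Beta gets 5 under Webster and 6 under Hamilton.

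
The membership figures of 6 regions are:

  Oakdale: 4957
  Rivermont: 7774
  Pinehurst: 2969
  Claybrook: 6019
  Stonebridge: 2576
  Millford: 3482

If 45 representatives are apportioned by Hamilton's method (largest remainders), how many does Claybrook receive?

The standard divisor is 27777/45 ≈ 617.267.
Standard quotas: Oakdale 8.0306, Rivermont 12.5942, Pinehurst 4.8099, Claybrook 9.7511, Stonebridge 4.1732, Millford 5.6410.
Lower quotas: Oakdale 8, Rivermont 12, Pinehurst 4, Claybrook 9, Stonebridge 4, Millford 5 (sum 42, leaving 3 seats).
Remainders in descending order: Pinehurst 0.8099, Claybrook 0.7511, Millford 0.6410, Rivermont 0.5942, Stonebridge 0.1732, Oakdale 0.0306.
Largest remainders: Pinehurst, Claybrook, Millford receive the extra seats.
Claybrook receives 10.

10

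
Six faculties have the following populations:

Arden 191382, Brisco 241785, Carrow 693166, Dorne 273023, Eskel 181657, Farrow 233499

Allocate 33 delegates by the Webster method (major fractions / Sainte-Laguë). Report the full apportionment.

Arden 4, Brisco 4, Carrow 13, Dorne 5, Eskel 3, Farrow 4

Standard divisor 1814512/33 ≈ 54985.212; standard quotas: Arden 3.481, Brisco 4.397, Carrow 12.606, Dorne 4.965, Eskel 3.304, Farrow 4.247.
Rounding to the nearest integer gives 3, 4, 13, 5, 3, 4 = 32 seats, so the divisor must be adjusted.
With modified divisor 54200: modified quotas Arden 3.531, Brisco 4.461, Carrow 12.789, Dorne 5.037, Eskel 3.352, Farrow 4.308.
Rounding to the nearest integer: Arden 4, Brisco 4, Carrow 13, Dorne 5, Eskel 3, Farrow 4 (total 33).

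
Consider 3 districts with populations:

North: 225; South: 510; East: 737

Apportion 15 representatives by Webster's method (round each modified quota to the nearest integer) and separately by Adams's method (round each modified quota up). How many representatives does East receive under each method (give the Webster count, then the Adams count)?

Webster: North 2, South 5, East 8.
Adams: North 3, South 5, East 7.
East gets 8 under Webster and 7 under Adams.

8 and 7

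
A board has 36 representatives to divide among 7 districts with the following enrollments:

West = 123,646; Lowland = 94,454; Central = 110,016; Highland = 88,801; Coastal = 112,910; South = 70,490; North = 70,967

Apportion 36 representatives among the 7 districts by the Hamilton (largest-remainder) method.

Standard divisor: 671284 ÷ 36 ≈ 18646.778.
Standard quotas: West 6.6310, Lowland 5.0654, Central 5.9000, Highland 4.7623, Coastal 6.0552, South 3.7803, North 3.8059.
Lower quotas: West 6, Lowland 5, Central 5, Highland 4, Coastal 6, South 3, North 3 (sum 32, leaving 4 seats).
Remainders in descending order: Central 0.9000, North 0.8059, South 0.7803, Highland 0.7623, West 0.6310, Lowland 0.0654, Coastal 0.0552.
Largest remainders: Central, North, South, Highland receive the extra seats.

West: 6; Lowland: 5; Central: 6; Highland: 5; Coastal: 6; South: 4; North: 4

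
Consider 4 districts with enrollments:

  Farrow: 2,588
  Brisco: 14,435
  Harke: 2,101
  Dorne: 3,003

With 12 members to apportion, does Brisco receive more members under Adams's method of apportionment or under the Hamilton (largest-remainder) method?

Hamilton

Adams: Farrow 2, Brisco 7, Harke 1, Dorne 2.
Hamilton: Farrow 1, Brisco 8, Harke 1, Dorne 2.
Brisco gets 7 under Adams and 8 under Hamilton.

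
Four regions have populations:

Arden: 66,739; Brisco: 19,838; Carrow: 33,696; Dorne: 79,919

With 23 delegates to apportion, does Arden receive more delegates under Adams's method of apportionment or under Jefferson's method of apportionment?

Jefferson

Adams: Arden 7, Brisco 3, Carrow 4, Dorne 9.
Jefferson: Arden 8, Brisco 2, Carrow 4, Dorne 9.
Arden gets 7 under Adams and 8 under Jefferson.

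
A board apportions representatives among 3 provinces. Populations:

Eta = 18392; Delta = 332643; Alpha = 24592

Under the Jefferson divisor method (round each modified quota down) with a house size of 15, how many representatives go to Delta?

Standard divisor 375627/15 ≈ 25041.8; standard quotas: Eta 0.734, Delta 13.284, Alpha 0.982.
Rounding down gives 0, 13, 0 = 13 seats, so the divisor must be adjusted.
With modified divisor 23000: modified quotas Eta 0.800, Delta 14.463, Alpha 1.069.
Rounding down: Eta 0, Delta 14, Alpha 1 (total 15).
Delta receives 14.

14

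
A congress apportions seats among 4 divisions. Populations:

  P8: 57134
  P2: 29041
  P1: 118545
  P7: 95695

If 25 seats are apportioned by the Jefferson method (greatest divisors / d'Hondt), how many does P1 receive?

10

Standard divisor 300415/25 ≈ 12016.6; standard quotas: P8 4.755, P2 2.417, P1 9.865, P7 7.964.
Rounding down gives 4, 2, 9, 7 = 22 seats, so the divisor must be adjusted.
With modified divisor 11100: modified quotas P8 5.147, P2 2.616, P1 10.680, P7 8.621.
Rounding down: P8 5, P2 2, P1 10, P7 8 (total 25).
P1 receives 10.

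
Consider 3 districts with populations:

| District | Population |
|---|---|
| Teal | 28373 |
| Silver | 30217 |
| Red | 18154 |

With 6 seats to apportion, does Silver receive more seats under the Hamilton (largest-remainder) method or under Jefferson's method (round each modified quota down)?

Hamilton: Teal 2, Silver 2, Red 2.
Jefferson: Teal 2, Silver 3, Red 1.
Silver gets 2 under Hamilton and 3 under Jefferson.

Jefferson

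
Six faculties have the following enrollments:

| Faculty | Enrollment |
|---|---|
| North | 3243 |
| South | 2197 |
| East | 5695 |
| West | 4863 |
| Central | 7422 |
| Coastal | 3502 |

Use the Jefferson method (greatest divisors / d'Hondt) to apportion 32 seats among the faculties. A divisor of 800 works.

With modified divisor 800: modified quotas North 4.054, South 2.746, East 7.119, West 6.079, Central 9.277, Coastal 4.378.
Rounding down: North 4, South 2, East 7, West 6, Central 9, Coastal 4 (total 32).

North: 4, South: 2, East: 7, West: 6, Central: 9, Coastal: 4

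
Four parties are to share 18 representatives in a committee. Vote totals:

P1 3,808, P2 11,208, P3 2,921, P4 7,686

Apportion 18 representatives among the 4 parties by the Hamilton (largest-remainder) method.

P1 3, P2 8, P3 2, P4 5

Standard divisor: 25623 ÷ 18 ≈ 1423.5.
Standard quotas: P1 2.6751, P2 7.8736, P3 2.0520, P4 5.3994.
Lower quotas: P1 2, P2 7, P3 2, P4 5 (sum 16, leaving 2 seats).
Remainders in descending order: P2 0.8736, P1 0.6751, P4 0.3994, P3 0.0520.
The surplus seats go to P2, P1.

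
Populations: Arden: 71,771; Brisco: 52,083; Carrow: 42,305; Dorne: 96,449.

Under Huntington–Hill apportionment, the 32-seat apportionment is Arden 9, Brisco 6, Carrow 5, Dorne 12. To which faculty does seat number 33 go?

Brisco

Priority for the next seat is population ÷ (√(s·(s+1))).
Priorities: Arden 7565.328, Brisco 8036.581, Carrow 7723.801, Dorne 7722.100.
Highest priority: Brisco.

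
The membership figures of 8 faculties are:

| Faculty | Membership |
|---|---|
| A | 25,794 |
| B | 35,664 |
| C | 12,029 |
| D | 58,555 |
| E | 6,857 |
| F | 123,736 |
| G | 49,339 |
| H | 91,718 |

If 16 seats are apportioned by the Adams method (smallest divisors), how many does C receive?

Standard divisor 403692/16 ≈ 25230.75; standard quotas: A 1.022, B 1.414, C 0.477, D 2.321, E 0.272, F 4.904, G 1.956, H 3.635.
Rounding up gives 2, 2, 1, 3, 1, 5, 2, 4 = 20 seats, so the divisor must be adjusted.
With modified divisor 33300: modified quotas A 0.775, B 1.071, C 0.361, D 1.758, E 0.206, F 3.716, G 1.482, H 2.754.
Rounding up: A 1, B 2, C 1, D 2, E 1, F 4, G 2, H 3 (total 16).
C receives 1.

1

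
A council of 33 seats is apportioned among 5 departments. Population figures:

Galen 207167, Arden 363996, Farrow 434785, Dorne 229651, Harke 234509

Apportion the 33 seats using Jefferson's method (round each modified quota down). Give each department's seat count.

Standard divisor 1470108/33 ≈ 44548.727; standard quotas: Galen 4.650, Arden 8.171, Farrow 9.760, Dorne 5.155, Harke 5.264.
Rounding down gives 4, 8, 9, 5, 5 = 31 seats, so the divisor must be adjusted.
With modified divisor 40900: modified quotas Galen 5.065, Arden 8.900, Farrow 10.630, Dorne 5.615, Harke 5.734.
Rounding down: Galen 5, Arden 8, Farrow 10, Dorne 5, Harke 5 (total 33).

Galen 5, Arden 8, Farrow 10, Dorne 5, Harke 5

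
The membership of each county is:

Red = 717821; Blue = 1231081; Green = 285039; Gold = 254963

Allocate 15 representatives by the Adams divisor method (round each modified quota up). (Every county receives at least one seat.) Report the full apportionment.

Red=4, Blue=7, Green=2, Gold=2

Standard divisor 2488904/15 ≈ 165926.933; standard quotas: Red 4.326, Blue 7.419, Green 1.718, Gold 1.537.
Rounding up gives 5, 8, 2, 2 = 17 seats, so the divisor must be adjusted.
With modified divisor 192300: modified quotas Red 3.733, Blue 6.402, Green 1.482, Gold 1.326.
Rounding up: Red 4, Blue 7, Green 2, Gold 2 (total 15).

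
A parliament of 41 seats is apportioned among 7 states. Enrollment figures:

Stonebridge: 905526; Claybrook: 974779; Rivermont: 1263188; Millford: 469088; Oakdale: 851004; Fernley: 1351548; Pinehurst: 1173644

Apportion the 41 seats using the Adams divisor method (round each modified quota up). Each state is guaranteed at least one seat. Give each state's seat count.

Standard divisor 6988777/41 ≈ 170457.976; standard quotas: Stonebridge 5.312, Claybrook 5.719, Rivermont 7.411, Millford 2.752, Oakdale 4.992, Fernley 7.929, Pinehurst 6.885.
Rounding up gives 6, 6, 8, 3, 5, 8, 7 = 43 seats, so the divisor must be adjusted.
With modified divisor 187100: modified quotas Stonebridge 4.840, Claybrook 5.210, Rivermont 6.751, Millford 2.507, Oakdale 4.548, Fernley 7.224, Pinehurst 6.273.
Rounding up: Stonebridge 5, Claybrook 6, Rivermont 7, Millford 3, Oakdale 5, Fernley 8, Pinehurst 7 (total 41).

Stonebridge 5, Claybrook 6, Rivermont 7, Millford 3, Oakdale 5, Fernley 8, Pinehurst 7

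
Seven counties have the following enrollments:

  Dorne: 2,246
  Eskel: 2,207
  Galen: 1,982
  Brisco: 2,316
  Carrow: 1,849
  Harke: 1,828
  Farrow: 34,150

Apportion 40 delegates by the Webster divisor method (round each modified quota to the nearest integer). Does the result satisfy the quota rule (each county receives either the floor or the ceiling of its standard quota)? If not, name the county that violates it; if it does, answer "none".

Farrow

Standard quotas: Dorne 1.929, Eskel 1.895, Galen 1.702, Brisco 1.989, Carrow 1.588, Harke 1.570, Farrow 29.327.
Webster allocation: Dorne 2, Eskel 2, Galen 2, Brisco 2, Carrow 2, Harke 2, Farrow 28.
Farrow has quota 29.327 (lower 29, upper 30) but receives 28 — outside the quota interval.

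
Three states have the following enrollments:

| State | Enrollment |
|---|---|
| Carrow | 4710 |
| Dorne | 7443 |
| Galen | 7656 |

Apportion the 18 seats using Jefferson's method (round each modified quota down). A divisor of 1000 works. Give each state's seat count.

Carrow 4, Dorne 7, Galen 7

With modified divisor 1000: modified quotas Carrow 4.710, Dorne 7.443, Galen 7.656.
Rounding down: Carrow 4, Dorne 7, Galen 7 (total 18).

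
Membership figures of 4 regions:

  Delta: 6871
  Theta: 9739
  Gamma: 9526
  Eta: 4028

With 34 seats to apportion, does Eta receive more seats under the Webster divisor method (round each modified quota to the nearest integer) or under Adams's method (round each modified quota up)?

Adams

Webster: Delta 8, Theta 11, Gamma 11, Eta 4.
Adams: Delta 8, Theta 11, Gamma 10, Eta 5.
Eta gets 4 under Webster and 5 under Adams.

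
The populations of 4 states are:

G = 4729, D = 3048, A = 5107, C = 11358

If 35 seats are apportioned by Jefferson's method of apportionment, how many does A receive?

7

Standard divisor 24242/35 ≈ 692.629; standard quotas: G 6.828, D 4.401, A 7.373, C 16.398.
Rounding down gives 6, 4, 7, 16 = 33 seats, so the divisor must be adjusted.
With modified divisor 650: modified quotas G 7.275, D 4.689, A 7.857, C 17.474.
Rounding down: G 7, D 4, A 7, C 17 (total 35).
A receives 7.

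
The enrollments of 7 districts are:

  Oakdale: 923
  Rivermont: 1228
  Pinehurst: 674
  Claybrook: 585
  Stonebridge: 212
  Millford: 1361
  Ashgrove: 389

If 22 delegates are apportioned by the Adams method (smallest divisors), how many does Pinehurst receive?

Standard divisor 5372/22 ≈ 244.182; standard quotas: Oakdale 3.780, Rivermont 5.029, Pinehurst 2.760, Claybrook 2.396, Stonebridge 0.868, Millford 5.574, Ashgrove 1.593.
Rounding up gives 4, 6, 3, 3, 1, 6, 2 = 25 seats, so the divisor must be adjusted.
With modified divisor 300: modified quotas Oakdale 3.077, Rivermont 4.093, Pinehurst 2.247, Claybrook 1.950, Stonebridge 0.707, Millford 4.537, Ashgrove 1.297.
Rounding up: Oakdale 4, Rivermont 5, Pinehurst 3, Claybrook 2, Stonebridge 1, Millford 5, Ashgrove 2 (total 22).
Pinehurst receives 3.

3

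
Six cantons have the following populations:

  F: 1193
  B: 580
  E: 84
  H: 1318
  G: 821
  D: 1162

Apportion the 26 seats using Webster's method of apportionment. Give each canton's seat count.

F=6; B=3; E=0; H=7; G=4; D=6

Standard divisor 5158/26 ≈ 198.385; standard quotas: F 6.014, B 2.924, E 0.423, H 6.644, G 4.138, D 5.857.
Rounding to the nearest integer gives F 6, B 3, E 0, H 7, G 4, D 6 — total 26, matching the house size, so no adjustment is needed.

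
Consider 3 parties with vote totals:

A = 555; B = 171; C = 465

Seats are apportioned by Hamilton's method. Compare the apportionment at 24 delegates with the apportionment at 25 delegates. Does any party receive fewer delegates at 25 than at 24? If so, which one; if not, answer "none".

B

At 24 seats: A 11, B 4, C 9.
At 25 seats: A 12, B 3, C 10.
B drops from 4 to 3.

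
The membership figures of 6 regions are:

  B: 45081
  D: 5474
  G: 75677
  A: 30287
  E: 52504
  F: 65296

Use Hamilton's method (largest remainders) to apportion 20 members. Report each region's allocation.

B 3, D 0, G 6, A 2, E 4, F 5

The standard divisor is 274319/20 ≈ 13715.95.
Standard quotas: B 3.2868, D 0.3991, G 5.5174, A 2.2082, E 3.8280, F 4.7606.
Lower quotas: B 3, D 0, G 5, A 2, E 3, F 4 (sum 17, leaving 3 seats).
Remainders in descending order: E 0.8280, F 0.7606, G 0.5174, D 0.3991, B 0.2868, A 0.2082.
Largest remainders: E, F, G receive the extra seats.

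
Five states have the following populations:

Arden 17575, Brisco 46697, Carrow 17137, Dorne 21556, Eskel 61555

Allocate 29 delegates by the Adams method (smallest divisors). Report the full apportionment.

Arden: 3, Brisco: 8, Carrow: 3, Dorne: 4, Eskel: 11

Standard divisor 164520/29 ≈ 5673.103; standard quotas: Arden 3.098, Brisco 8.231, Carrow 3.021, Dorne 3.800, Eskel 10.850.
Rounding up gives 4, 9, 4, 4, 11 = 32 seats, so the divisor must be adjusted.
With modified divisor 6000: modified quotas Arden 2.929, Brisco 7.783, Carrow 2.856, Dorne 3.593, Eskel 10.259.
Rounding up: Arden 3, Brisco 8, Carrow 3, Dorne 4, Eskel 11 (total 29).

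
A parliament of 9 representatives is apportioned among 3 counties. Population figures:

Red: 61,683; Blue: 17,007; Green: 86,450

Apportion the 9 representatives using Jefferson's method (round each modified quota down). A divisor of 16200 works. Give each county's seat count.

Red=3, Blue=1, Green=5

With modified divisor 16200: modified quotas Red 3.808, Blue 1.050, Green 5.336.
Rounding down: Red 3, Blue 1, Green 5 (total 9).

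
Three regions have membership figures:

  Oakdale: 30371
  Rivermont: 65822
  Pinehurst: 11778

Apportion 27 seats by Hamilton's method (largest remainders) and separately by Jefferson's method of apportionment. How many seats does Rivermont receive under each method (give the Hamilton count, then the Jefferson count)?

16 and 17

Hamilton: Oakdale 8, Rivermont 16, Pinehurst 3.
Jefferson: Oakdale 7, Rivermont 17, Pinehurst 3.
Rivermont gets 16 under Hamilton and 17 under Jefferson.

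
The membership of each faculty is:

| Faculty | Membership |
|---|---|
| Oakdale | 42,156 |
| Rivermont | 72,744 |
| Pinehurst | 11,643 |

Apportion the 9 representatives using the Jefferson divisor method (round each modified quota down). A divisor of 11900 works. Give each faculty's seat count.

Oakdale 3, Rivermont 6, Pinehurst 0

With modified divisor 11900: modified quotas Oakdale 3.543, Rivermont 6.113, Pinehurst 0.978.
Rounding down: Oakdale 3, Rivermont 6, Pinehurst 0 (total 9).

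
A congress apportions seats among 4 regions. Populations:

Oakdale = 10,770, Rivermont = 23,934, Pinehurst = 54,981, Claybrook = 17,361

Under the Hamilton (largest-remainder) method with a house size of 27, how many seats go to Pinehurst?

14

Total 107046; standard divisor 107046/27 ≈ 3964.667.
Standard quotas: Oakdale 2.7165, Rivermont 6.0368, Pinehurst 13.8677, Claybrook 4.3789.
Lower quotas: Oakdale 2, Rivermont 6, Pinehurst 13, Claybrook 4 (sum 25, leaving 2 seats).
Remainders in descending order: Pinehurst 0.8677, Oakdale 0.7165, Claybrook 0.3789, Rivermont 0.0368.
Largest remainders: Pinehurst, Oakdale receive the extra seats.
Pinehurst receives 14.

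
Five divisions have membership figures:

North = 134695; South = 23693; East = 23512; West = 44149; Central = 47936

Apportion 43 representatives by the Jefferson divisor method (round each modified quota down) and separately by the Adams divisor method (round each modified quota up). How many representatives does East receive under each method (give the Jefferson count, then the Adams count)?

Jefferson: North 22, South 3, East 3, West 7, Central 8.
Adams: North 20, South 4, East 4, West 7, Central 8.
East gets 3 under Jefferson and 4 under Adams.

3 and 4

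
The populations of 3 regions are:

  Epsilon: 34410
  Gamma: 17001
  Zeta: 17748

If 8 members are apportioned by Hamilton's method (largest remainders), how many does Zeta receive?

2

The standard divisor is 69159/8 ≈ 8644.875.
Standard quotas: Epsilon 3.9804, Gamma 1.9666, Zeta 2.0530.
Lower quotas: Epsilon 3, Gamma 1, Zeta 2 (sum 6, leaving 2 seats).
Remainders in descending order: Epsilon 0.9804, Gamma 0.9666, Zeta 0.0530.
Largest remainders: Epsilon, Gamma receive the extra seats.
Zeta receives 2.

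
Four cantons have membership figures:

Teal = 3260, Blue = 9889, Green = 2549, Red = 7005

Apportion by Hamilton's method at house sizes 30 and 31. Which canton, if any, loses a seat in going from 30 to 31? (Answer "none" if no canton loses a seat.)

At 30 seats: Teal 4, Blue 13, Green 4, Red 9.
At 31 seats: Teal 4, Blue 14, Green 3, Red 10.
Green drops from 4 to 3.

Green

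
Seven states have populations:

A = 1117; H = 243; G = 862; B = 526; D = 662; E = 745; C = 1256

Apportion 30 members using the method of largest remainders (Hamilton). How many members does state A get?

The standard divisor is 5411/30 ≈ 180.367.
Standard quotas: A 6.193, H 1.347, G 4.779, B 2.916, D 3.670, E 4.130, C 6.964.
Lower quotas: A 6, H 1, G 4, B 2, D 3, E 4, C 6 (sum 26, leaving 4 seats).
Remainders in descending order: C 0.964, B 0.916, G 0.779, D 0.670, H 0.347, A 0.193, E 0.130.
Largest remainders: C, B, G, D receive the extra seats.
A receives 6.

6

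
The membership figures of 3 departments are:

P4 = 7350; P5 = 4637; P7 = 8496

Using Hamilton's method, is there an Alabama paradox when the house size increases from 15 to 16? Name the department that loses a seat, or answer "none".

P5

At 15 seats: P4 5, P5 4, P7 6.
At 16 seats: P4 6, P5 3, P7 7.
P5 drops from 4 to 3.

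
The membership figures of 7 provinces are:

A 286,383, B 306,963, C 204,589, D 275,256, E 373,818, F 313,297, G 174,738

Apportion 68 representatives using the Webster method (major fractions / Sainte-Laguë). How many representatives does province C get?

7

Standard divisor 1935044/68 ≈ 28456.529; standard quotas: A 10.064, B 10.787, C 7.190, D 9.673, E 13.136, F 11.010, G 6.141.
Rounding to the nearest integer gives A 10, B 11, C 7, D 10, E 13, F 11, G 6 — total 68, matching the house size, so no adjustment is needed.
C receives 7.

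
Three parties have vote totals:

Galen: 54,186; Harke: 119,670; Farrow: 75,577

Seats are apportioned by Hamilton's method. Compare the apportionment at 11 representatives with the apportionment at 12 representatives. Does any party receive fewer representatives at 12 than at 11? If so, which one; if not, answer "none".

At 11 seats: Galen 3, Harke 5, Farrow 3.
At 12 seats: Galen 2, Harke 6, Farrow 4.
Galen drops from 3 to 2.

Galen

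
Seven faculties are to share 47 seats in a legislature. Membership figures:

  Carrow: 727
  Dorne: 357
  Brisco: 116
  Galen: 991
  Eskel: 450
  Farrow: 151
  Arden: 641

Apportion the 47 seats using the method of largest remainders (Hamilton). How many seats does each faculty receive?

The standard divisor is 3433/47 ≈ 73.043.
Standard quotas: Carrow 9.953, Dorne 4.888, Brisco 1.588, Galen 13.567, Eskel 6.161, Farrow 2.067, Arden 8.776.
Lower quotas: Carrow 9, Dorne 4, Brisco 1, Galen 13, Eskel 6, Farrow 2, Arden 8 (sum 43, leaving 4 seats).
Remainders in descending order: Carrow 0.953, Dorne 0.888, Arden 0.776, Brisco 0.588, Galen 0.567, Eskel 0.161, Farrow 0.067.
The surplus seats go to Carrow, Dorne, Arden, Brisco.

Carrow=10, Dorne=5, Brisco=2, Galen=13, Eskel=6, Farrow=2, Arden=9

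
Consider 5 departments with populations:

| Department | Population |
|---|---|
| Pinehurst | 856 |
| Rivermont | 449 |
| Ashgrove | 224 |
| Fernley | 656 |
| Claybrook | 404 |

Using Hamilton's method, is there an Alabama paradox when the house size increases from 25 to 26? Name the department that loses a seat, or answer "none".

Rivermont

At 25 seats: Pinehurst 8, Rivermont 5, Ashgrove 2, Fernley 6, Claybrook 4.
At 26 seats: Pinehurst 9, Rivermont 4, Ashgrove 2, Fernley 7, Claybrook 4.
Rivermont drops from 5 to 4.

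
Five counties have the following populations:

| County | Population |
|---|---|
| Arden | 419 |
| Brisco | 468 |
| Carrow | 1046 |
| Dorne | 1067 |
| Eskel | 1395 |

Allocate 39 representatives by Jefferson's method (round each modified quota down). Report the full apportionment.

Arden 3; Brisco 4; Carrow 9; Dorne 10; Eskel 13

Standard divisor 4395/39 ≈ 112.692; standard quotas: Arden 3.718, Brisco 4.153, Carrow 9.282, Dorne 9.468, Eskel 12.379.
Rounding down gives 3, 4, 9, 9, 12 = 37 seats, so the divisor must be adjusted.
With modified divisor 106: modified quotas Arden 3.953, Brisco 4.415, Carrow 9.868, Dorne 10.066, Eskel 13.160.
Rounding down: Arden 3, Brisco 4, Carrow 9, Dorne 10, Eskel 13 (total 39).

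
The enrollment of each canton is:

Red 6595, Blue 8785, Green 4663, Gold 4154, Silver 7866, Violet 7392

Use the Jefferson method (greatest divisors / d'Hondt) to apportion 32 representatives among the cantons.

Standard divisor 39455/32 ≈ 1232.969; standard quotas: Red 5.349, Blue 7.125, Green 3.782, Gold 3.369, Silver 6.380, Violet 5.995.
Rounding down gives 5, 7, 3, 3, 6, 5 = 29 seats, so the divisor must be adjusted.
With modified divisor 1110: modified quotas Red 5.941, Blue 7.914, Green 4.201, Gold 3.742, Silver 7.086, Violet 6.659.
Rounding down: Red 5, Blue 7, Green 4, Gold 3, Silver 7, Violet 6 (total 32).

Red: 5, Blue: 7, Green: 4, Gold: 3, Silver: 7, Violet: 6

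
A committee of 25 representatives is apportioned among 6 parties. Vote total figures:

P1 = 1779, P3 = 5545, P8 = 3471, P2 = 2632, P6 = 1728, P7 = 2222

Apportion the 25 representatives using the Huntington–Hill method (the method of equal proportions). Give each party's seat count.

P1: 3, P3: 8, P8: 5, P2: 4, P6: 2, P7: 3

With divisor 716: modified quotas P1 2.485, P3 7.744, P8 4.848, P2 3.676, P6 2.413, P7 3.103.
Geometric-mean thresholds: P1 √(2·3)=2.449, P3 √(7·8)=7.483, P8 √(4·5)=4.472, P2 √(3·4)=3.464, P6 √(2·3)=2.449, P7 √(3·4)=3.464.
Each quota rounded against its threshold gives P1 3, P3 8, P8 5, P2 4, P6 2, P7 3 (total 25).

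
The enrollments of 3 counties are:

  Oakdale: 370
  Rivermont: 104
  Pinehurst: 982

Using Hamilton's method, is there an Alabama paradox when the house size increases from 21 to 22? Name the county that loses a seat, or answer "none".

Rivermont

At 21 seats: Oakdale 5, Rivermont 2, Pinehurst 14.
At 22 seats: Oakdale 6, Rivermont 1, Pinehurst 15.
Rivermont drops from 2 to 1.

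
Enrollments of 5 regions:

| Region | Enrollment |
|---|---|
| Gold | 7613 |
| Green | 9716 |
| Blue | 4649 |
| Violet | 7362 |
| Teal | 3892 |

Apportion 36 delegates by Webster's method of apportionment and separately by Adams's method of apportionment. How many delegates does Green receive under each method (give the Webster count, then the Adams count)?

Webster: Gold 8, Green 11, Blue 5, Violet 8, Teal 4.
Adams: Gold 8, Green 10, Blue 5, Violet 8, Teal 5.
Green gets 11 under Webster and 10 under Adams.

11 and 10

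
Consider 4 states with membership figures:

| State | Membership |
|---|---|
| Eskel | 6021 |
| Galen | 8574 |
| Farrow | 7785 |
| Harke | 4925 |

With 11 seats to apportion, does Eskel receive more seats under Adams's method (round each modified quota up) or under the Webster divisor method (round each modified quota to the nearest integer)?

Adams: Eskel 3, Galen 3, Farrow 3, Harke 2.
Webster: Eskel 2, Galen 4, Farrow 3, Harke 2.
Eskel gets 3 under Adams and 2 under Webster.

Adams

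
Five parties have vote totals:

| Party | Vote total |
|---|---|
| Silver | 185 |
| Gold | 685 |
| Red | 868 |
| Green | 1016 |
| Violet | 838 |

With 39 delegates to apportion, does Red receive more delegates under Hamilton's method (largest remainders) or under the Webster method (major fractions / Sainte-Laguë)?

Webster

Hamilton: Silver 2, Gold 8, Red 9, Green 11, Violet 9.
Webster: Silver 2, Gold 7, Red 10, Green 11, Violet 9.
Red gets 9 under Hamilton and 10 under Webster.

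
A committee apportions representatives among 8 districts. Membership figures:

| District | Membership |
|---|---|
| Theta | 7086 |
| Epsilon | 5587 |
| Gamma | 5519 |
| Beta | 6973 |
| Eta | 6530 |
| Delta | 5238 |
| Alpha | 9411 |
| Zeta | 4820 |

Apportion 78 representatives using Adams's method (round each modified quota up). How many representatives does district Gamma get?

8

Standard divisor 51164/78 ≈ 655.949; standard quotas: Theta 10.803, Epsilon 8.517, Gamma 8.414, Beta 10.630, Eta 9.955, Delta 7.985, Alpha 14.347, Zeta 7.348.
Rounding up gives 11, 9, 9, 11, 10, 8, 15, 8 = 81 seats, so the divisor must be adjusted.
With modified divisor 694: modified quotas Theta 10.210, Epsilon 8.050, Gamma 7.952, Beta 10.048, Eta 9.409, Delta 7.548, Alpha 13.561, Zeta 6.945.
Rounding up: Theta 11, Epsilon 9, Gamma 8, Beta 11, Eta 10, Delta 8, Alpha 14, Zeta 7 (total 78).
Gamma receives 8.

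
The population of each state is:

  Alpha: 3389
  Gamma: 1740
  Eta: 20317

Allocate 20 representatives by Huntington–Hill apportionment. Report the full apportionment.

With divisor 1272: modified quotas Alpha 2.664, Gamma 1.368, Eta 15.972.
Geometric-mean thresholds: Alpha √(2·3)=2.449, Gamma √(1·2)=1.414, Eta √(15·16)=15.492.
Each quota rounded against its threshold gives Alpha 3, Gamma 1, Eta 16 (total 20).

Alpha=3, Gamma=1, Eta=16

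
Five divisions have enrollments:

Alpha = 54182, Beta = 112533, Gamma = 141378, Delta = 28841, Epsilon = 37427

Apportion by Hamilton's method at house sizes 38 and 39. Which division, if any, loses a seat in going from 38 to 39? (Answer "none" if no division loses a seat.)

At 38 seats: Alpha 6, Beta 11, Gamma 14, Delta 3, Epsilon 4.
At 39 seats: Alpha 5, Beta 12, Gamma 15, Delta 3, Epsilon 4.
Alpha drops from 6 to 5.

Alpha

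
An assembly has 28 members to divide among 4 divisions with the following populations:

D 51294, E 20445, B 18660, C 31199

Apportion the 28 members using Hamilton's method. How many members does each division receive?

Total 121598; standard divisor 121598/28 ≈ 4342.786.
Standard quotas: D 11.8113, E 4.7078, B 4.2968, C 7.1841.
Lower quotas: D 11, E 4, B 4, C 7 (sum 26, leaving 2 seats).
Remainders in descending order: D 0.8113, E 0.7078, B 0.2968, C 0.1841.
Largest remainders: D, E receive the extra seats.

D 12, E 5, B 4, C 7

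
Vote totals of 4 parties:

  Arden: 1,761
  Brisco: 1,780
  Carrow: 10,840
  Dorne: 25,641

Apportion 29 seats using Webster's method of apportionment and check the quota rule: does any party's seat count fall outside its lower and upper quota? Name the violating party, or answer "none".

none

Standard quotas: Arden 1.276, Brisco 1.290, Carrow 7.855, Dorne 18.580.
Webster allocation: Arden 1, Brisco 1, Carrow 8, Dorne 19.
Every allocation lies between the lower and upper quota.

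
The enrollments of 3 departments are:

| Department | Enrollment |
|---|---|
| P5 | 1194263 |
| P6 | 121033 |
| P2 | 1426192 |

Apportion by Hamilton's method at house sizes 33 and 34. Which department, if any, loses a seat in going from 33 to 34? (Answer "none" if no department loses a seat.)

At 33 seats: P5 14, P6 2, P2 17.
At 34 seats: P5 15, P6 1, P2 18.
P6 drops from 2 to 1.

P6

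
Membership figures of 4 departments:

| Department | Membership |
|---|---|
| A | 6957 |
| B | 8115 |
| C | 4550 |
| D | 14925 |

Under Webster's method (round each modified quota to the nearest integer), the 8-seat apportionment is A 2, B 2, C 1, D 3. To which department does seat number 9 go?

D

Priority for the next seat is population ÷ (current seats + 0.5).
Priorities: A 2782.800, B 3246.000, C 3033.333, D 4264.286.
Highest priority: D.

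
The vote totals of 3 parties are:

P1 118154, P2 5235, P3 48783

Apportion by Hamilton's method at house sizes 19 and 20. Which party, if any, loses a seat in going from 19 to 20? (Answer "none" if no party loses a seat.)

P2

At 19 seats: P1 13, P2 1, P3 5.
At 20 seats: P1 14, P2 0, P3 6.
P2 drops from 1 to 0.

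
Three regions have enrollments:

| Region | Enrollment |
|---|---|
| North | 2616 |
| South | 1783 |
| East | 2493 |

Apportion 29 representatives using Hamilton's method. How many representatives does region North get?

11

Standard divisor: 6892 ÷ 29 ≈ 237.655.
Standard quotas: North 11.008, South 7.502, East 10.490.
Lower quotas: North 11, South 7, East 10 (sum 28, leaving 1 seat).
Remainders in descending order: South 0.502, East 0.490, North 0.008.
The surplus seat goes to South.
North receives 11.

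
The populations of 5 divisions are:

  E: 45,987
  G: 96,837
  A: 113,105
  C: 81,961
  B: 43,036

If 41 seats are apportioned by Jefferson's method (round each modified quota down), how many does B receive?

Standard divisor 380926/41 ≈ 9290.878; standard quotas: E 4.950, G 10.423, A 12.174, C 8.822, B 4.632.
Rounding down gives 4, 10, 12, 8, 4 = 38 seats, so the divisor must be adjusted.
With modified divisor 8750: modified quotas E 5.256, G 11.067, A 12.926, C 9.367, B 4.918.
Rounding down: E 5, G 11, A 12, C 9, B 4 (total 41).
B receives 4.

4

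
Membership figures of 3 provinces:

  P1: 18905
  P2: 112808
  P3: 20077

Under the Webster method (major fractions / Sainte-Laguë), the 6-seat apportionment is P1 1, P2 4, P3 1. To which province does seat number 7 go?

P2

Priority for the next seat is population ÷ (current seats + 0.5).
Priorities: P1 12603.333, P2 25068.444, P3 13384.667.
Highest priority: P2.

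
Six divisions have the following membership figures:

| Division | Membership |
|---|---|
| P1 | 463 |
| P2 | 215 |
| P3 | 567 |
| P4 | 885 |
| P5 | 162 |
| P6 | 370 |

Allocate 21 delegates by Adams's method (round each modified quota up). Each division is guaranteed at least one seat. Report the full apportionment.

Standard divisor 2662/21 ≈ 126.762; standard quotas: P1 3.653, P2 1.696, P3 4.473, P4 6.982, P5 1.278, P6 2.919.
Rounding up gives 4, 2, 5, 7, 2, 3 = 23 seats, so the divisor must be adjusted.
With modified divisor 150: modified quotas P1 3.087, P2 1.433, P3 3.780, P4 5.900, P5 1.080, P6 2.467.
Rounding up: P1 4, P2 2, P3 4, P4 6, P5 2, P6 3 (total 21).

P1 4, P2 2, P3 4, P4 6, P5 2, P6 3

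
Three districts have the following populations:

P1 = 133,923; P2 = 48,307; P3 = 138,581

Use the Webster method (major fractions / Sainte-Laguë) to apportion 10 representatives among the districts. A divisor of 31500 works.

With modified divisor 31500: modified quotas P1 4.252, P2 1.534, P3 4.399.
Rounding to the nearest integer: P1 4, P2 2, P3 4 (total 10).

P1 4, P2 2, P3 4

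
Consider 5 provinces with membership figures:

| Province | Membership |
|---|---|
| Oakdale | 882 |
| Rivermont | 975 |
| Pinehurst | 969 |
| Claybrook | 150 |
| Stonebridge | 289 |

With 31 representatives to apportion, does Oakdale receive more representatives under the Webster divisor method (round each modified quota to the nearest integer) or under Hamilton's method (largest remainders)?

Webster

Webster: Oakdale 9, Rivermont 9, Pinehurst 9, Claybrook 1, Stonebridge 3.
Hamilton: Oakdale 8, Rivermont 9, Pinehurst 9, Claybrook 2, Stonebridge 3.
Oakdale gets 9 under Webster and 8 under Hamilton.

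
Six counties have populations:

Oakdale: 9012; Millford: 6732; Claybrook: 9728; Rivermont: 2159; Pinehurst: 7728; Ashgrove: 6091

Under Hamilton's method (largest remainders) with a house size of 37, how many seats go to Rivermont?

2

The standard divisor is 41450/37 ≈ 1120.27.
Standard quotas: Oakdale 8.0445, Millford 6.0093, Claybrook 8.6836, Rivermont 1.9272, Pinehurst 6.8983, Ashgrove 5.4371.
Lower quotas: Oakdale 8, Millford 6, Claybrook 8, Rivermont 1, Pinehurst 6, Ashgrove 5 (sum 34, leaving 3 seats).
Remainders in descending order: Rivermont 0.9272, Pinehurst 0.8983, Claybrook 0.6836, Ashgrove 0.4371, Oakdale 0.0445, Millford 0.0093.
The surplus seats go to Rivermont, Pinehurst, Claybrook.
Rivermont receives 2.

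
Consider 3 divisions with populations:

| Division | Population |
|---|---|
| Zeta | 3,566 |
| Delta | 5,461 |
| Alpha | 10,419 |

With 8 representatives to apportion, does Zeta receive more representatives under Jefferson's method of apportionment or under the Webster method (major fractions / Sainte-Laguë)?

Webster

Jefferson: Zeta 1, Delta 2, Alpha 5.
Webster: Zeta 2, Delta 2, Alpha 4.
Zeta gets 1 under Jefferson and 2 under Webster.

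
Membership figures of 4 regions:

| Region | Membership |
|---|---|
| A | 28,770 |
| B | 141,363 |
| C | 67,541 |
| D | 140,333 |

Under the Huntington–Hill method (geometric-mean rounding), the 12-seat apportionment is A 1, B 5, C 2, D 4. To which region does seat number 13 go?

Priority for the next seat is population ÷ (√(s·(s+1))).
Priorities: A 20343.462, B 25809.235, C 27573.498, D 31379.413.
Highest priority: D.

D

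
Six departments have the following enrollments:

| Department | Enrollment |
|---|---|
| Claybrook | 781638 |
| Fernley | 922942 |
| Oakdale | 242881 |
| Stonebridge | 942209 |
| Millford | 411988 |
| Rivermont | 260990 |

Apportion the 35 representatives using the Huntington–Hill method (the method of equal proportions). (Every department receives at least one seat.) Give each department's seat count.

Claybrook 8, Fernley 9, Oakdale 2, Stonebridge 9, Millford 4, Rivermont 3

With divisor 101884: modified quotas Claybrook 7.672, Fernley 9.059, Oakdale 2.384, Stonebridge 9.248, Millford 4.044, Rivermont 2.562.
Geometric-mean thresholds: Claybrook √(7·8)=7.483, Fernley √(9·10)=9.487, Oakdale √(2·3)=2.449, Stonebridge √(9·10)=9.487, Millford √(4·5)=4.472, Rivermont √(2·3)=2.449.
Each quota rounded against its threshold gives Claybrook 8, Fernley 9, Oakdale 2, Stonebridge 9, Millford 4, Rivermont 3 (total 35).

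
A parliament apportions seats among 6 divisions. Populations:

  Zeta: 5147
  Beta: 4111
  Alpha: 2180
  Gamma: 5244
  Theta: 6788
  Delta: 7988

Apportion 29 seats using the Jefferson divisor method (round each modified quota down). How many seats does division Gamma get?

5

Standard divisor 31458/29 ≈ 1084.759; standard quotas: Zeta 4.745, Beta 3.790, Alpha 2.010, Gamma 4.834, Theta 6.258, Delta 7.364.
Rounding down gives 4, 3, 2, 4, 6, 7 = 26 seats, so the divisor must be adjusted.
With modified divisor 1010: modified quotas Zeta 5.096, Beta 4.070, Alpha 2.158, Gamma 5.192, Theta 6.721, Delta 7.909.
Rounding down: Zeta 5, Beta 4, Alpha 2, Gamma 5, Theta 6, Delta 7 (total 29).
Gamma receives 5.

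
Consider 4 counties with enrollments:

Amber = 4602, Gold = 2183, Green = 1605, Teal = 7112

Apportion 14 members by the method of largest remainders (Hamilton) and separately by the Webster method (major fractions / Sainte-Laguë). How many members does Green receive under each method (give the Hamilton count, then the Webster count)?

Hamilton: Amber 4, Gold 2, Green 2, Teal 6.
Webster: Amber 4, Gold 2, Green 1, Teal 7.
Green gets 2 under Hamilton and 1 under Webster.

2 and 1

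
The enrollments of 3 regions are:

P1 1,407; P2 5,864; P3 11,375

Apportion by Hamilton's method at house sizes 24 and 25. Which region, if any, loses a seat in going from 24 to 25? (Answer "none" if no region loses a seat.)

none

At 24 seats: P1 2, P2 7, P3 15.
At 25 seats: P1 2, P2 8, P3 15.
No region's allocation decreased.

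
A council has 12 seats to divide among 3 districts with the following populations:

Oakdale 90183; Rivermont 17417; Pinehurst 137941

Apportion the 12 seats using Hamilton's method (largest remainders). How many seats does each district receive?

The standard divisor is 245541/12 ≈ 20461.75.
Standard quotas: Oakdale 4.4074, Rivermont 0.8512, Pinehurst 6.7414.
Lower quotas: Oakdale 4, Rivermont 0, Pinehurst 6 (sum 10, leaving 2 seats).
Remainders in descending order: Rivermont 0.8512, Pinehurst 0.7414, Oakdale 0.4074.
The surplus seats go to Rivermont, Pinehurst.

Oakdale=4; Rivermont=1; Pinehurst=7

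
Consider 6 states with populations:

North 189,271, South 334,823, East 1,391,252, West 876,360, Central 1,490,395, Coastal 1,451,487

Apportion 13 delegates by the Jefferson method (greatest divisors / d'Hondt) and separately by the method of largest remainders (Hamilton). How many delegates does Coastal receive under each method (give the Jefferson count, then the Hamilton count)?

4 and 3

Jefferson: North 0, South 0, East 3, West 2, Central 4, Coastal 4.
Hamilton: North 1, South 1, East 3, West 2, Central 3, Coastal 3.
Coastal gets 4 under Jefferson and 3 under Hamilton.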